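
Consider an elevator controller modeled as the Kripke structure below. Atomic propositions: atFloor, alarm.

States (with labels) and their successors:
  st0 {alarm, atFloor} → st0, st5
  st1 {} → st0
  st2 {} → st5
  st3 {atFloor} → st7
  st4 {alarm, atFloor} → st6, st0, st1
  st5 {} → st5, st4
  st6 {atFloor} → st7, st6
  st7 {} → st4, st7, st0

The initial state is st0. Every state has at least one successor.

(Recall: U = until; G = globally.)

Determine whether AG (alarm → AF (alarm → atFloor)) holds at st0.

Yes

States satisfying alarm → AF (alarm → atFloor): {st0, st1, st2, st3, st4, st5, st6, st7}.
States satisfying AG (alarm → AF (alarm → atFloor)): {st0, st1, st2, st3, st4, st5, st6, st7}.
Every state reachable from st0 satisfies alarm → AF (alarm → atFloor).
st0 ∈ Sat(AG (alarm → AF (alarm → atFloor))).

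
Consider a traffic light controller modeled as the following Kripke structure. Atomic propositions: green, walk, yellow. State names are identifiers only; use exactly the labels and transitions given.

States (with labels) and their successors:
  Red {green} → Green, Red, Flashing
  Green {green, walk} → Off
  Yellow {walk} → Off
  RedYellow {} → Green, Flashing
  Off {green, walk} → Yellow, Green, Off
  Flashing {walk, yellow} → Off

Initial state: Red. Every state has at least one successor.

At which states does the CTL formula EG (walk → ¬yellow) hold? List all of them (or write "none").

{Red, Green, Yellow, RedYellow, Off}

States satisfying walk → ¬yellow: {Red, Green, Yellow, RedYellow, Off}.
States satisfying EG (walk → ¬yellow): {Red, Green, Yellow, RedYellow, Off}.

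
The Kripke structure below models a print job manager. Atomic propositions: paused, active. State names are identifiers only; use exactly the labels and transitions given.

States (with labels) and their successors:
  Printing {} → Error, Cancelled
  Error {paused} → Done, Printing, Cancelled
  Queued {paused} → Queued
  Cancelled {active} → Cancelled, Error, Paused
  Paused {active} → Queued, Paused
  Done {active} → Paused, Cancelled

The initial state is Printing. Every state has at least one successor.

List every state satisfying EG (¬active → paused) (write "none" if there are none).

{Error, Queued, Cancelled, Paused, Done}

States satisfying ¬active → paused: {Error, Queued, Cancelled, Paused, Done}.
States satisfying EG (¬active → paused): {Error, Queued, Cancelled, Paused, Done}.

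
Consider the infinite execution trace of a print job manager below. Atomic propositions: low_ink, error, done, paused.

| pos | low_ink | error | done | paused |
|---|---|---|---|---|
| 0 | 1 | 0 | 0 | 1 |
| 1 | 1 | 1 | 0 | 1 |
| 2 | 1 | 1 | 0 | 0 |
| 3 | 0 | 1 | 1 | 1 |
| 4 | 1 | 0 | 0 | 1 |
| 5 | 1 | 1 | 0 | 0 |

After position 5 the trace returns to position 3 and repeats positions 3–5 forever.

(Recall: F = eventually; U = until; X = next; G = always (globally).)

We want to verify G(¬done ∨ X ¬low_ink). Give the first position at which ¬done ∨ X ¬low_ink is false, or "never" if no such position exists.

3

Check ¬done ∨ X ¬low_ink at each position in order: 0 ✓, 1 ✓, 2 ✓.
At position 3 the labels are {done, error, paused} and the next position 4 has {low_ink, paused}, so ¬done ∨ X ¬low_ink is false there. This is the first violation.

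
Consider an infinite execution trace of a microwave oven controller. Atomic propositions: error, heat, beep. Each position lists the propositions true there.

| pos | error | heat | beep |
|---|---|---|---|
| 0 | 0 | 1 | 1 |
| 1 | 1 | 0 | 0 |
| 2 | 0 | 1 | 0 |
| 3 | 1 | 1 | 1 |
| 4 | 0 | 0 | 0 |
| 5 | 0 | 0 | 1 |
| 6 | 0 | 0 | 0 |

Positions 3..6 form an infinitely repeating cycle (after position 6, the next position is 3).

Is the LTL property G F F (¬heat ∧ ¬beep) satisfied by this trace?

F F (¬heat ∧ ¬beep) holds at every position 0..6, and those are all positions ever visited, so G F F (¬heat ∧ ¬beep) holds.

Yes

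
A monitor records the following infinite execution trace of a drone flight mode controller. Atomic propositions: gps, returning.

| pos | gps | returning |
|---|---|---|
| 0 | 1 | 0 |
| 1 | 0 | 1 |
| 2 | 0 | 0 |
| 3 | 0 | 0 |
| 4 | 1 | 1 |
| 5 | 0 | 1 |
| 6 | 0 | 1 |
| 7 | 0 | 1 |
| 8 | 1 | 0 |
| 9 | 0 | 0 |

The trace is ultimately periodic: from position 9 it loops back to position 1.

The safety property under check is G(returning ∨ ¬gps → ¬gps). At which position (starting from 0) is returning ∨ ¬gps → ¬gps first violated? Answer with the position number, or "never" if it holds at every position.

Check returning ∨ ¬gps → ¬gps at each position in order: 0 ✓, 1 ✓, 2 ✓, 3 ✓.
At position 4 the labels are {gps, returning}, so returning ∨ ¬gps → ¬gps is false there. This is the first violation.

4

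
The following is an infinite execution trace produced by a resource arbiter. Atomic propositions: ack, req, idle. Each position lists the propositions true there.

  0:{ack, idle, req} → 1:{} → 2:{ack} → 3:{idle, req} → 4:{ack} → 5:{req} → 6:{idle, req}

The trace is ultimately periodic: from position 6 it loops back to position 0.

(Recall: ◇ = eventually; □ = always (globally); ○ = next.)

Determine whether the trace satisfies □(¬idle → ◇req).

Yes

¬idle → ◇req holds at every position 0..6, and those are all positions ever visited, so □(¬idle → ◇req) holds.
Positions where ¬idle holds: 1, 2, 4, 5.
Check ◇req at each: 1→ok, 2→ok, 4→ok, 5→ok.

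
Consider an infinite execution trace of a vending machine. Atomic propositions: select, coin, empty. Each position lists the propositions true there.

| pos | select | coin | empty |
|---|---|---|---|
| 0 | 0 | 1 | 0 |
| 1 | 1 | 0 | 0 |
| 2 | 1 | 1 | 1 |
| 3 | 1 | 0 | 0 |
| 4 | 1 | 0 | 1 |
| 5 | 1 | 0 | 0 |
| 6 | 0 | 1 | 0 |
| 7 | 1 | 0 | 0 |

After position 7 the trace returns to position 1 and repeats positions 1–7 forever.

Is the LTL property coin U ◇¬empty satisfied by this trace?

Holds

Walking from position 0: ◇¬empty first holds at position 0, and coin holds at every earlier position along the way, so coin U ◇¬empty holds.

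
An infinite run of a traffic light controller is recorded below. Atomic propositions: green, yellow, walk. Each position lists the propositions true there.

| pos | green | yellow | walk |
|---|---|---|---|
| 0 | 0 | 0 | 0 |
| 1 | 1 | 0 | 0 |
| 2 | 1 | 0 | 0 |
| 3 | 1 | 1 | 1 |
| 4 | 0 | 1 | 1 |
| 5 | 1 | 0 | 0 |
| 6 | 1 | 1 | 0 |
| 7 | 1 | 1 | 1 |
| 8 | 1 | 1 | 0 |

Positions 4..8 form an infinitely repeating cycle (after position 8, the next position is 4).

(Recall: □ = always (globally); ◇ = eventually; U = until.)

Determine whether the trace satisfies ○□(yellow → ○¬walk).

The position after 0 is 1; □(yellow → ○¬walk) is false there.

No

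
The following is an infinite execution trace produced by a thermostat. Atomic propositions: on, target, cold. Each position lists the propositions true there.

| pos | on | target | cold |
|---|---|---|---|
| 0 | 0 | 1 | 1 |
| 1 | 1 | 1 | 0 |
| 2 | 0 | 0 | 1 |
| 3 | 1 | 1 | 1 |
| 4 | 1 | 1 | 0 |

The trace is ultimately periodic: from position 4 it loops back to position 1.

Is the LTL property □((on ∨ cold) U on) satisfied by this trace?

(on ∨ cold) U on holds at every position 0..4, and those are all positions ever visited, so □((on ∨ cold) U on) holds.

Holds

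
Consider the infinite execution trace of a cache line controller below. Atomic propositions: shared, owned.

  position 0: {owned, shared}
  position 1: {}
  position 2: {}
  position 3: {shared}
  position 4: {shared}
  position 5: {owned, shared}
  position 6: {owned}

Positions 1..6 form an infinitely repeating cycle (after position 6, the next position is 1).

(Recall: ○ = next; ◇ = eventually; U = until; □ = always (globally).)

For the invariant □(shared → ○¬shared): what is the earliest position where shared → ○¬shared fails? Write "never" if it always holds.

3

Check shared → ○¬shared at each position in order: 0 ✓, 1 ✓, 2 ✓.
At position 3 the labels are {shared} and the next position 4 has {shared}, so shared → ○¬shared is false there. This is the first violation.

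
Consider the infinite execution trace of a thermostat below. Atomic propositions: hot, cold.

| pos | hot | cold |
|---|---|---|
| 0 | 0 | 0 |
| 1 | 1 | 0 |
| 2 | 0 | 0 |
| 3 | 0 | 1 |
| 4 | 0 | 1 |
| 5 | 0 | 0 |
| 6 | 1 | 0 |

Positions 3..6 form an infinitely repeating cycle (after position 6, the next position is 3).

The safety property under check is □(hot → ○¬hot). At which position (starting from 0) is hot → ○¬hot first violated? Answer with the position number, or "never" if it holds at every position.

never

hot → ○¬hot holds at every position 0..6, and those are all the positions the trace ever visits, so the invariant □(hot → ○¬hot) is never violated.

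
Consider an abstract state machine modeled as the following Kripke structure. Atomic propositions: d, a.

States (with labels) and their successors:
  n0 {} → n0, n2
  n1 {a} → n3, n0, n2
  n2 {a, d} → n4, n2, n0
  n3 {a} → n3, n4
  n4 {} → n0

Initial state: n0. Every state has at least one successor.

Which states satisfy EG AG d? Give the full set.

States satisfying AG d: ∅.
States satisfying EG AG d: ∅.

none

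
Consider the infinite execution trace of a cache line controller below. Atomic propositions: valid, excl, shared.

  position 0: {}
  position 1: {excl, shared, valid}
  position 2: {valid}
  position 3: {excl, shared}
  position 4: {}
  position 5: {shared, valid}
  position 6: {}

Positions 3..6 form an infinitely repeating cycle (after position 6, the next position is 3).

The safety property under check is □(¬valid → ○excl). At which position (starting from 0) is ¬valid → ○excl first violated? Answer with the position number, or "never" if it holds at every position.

3

Check ¬valid → ○excl at each position in order: 0 ✓, 1 ✓, 2 ✓.
At position 3 the labels are {excl, shared} and the next position 4 has {}, so ¬valid → ○excl is false there. This is the first violation.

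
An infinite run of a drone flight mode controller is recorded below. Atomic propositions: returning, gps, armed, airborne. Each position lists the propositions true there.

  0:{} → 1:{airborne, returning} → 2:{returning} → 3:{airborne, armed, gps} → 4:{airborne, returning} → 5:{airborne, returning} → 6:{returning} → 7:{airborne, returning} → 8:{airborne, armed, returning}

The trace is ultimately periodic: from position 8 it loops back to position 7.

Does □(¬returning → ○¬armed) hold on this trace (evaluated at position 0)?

¬returning → ○¬armed holds at every position 0..8, and those are all positions ever visited, so □(¬returning → ○¬armed) holds.
Positions where ¬returning holds: 0, 3.
Check ○¬armed at each: 0→ok, 3→ok.

Yes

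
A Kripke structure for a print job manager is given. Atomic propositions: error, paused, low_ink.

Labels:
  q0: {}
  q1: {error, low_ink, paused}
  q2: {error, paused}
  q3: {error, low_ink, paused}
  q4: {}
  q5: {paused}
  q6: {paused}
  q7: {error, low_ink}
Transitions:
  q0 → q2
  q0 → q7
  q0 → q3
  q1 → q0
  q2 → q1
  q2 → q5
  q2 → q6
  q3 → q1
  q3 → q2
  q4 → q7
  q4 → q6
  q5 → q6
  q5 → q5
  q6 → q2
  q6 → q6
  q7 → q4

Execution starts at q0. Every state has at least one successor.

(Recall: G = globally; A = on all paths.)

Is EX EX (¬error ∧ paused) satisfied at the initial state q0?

States satisfying EX (¬error ∧ paused): {q2, q4, q5, q6}.
States satisfying EX EX (¬error ∧ paused): {q0, q2, q3, q4, q5, q6, q7}.
q0 ∈ Sat(EX EX (¬error ∧ paused)).

Holds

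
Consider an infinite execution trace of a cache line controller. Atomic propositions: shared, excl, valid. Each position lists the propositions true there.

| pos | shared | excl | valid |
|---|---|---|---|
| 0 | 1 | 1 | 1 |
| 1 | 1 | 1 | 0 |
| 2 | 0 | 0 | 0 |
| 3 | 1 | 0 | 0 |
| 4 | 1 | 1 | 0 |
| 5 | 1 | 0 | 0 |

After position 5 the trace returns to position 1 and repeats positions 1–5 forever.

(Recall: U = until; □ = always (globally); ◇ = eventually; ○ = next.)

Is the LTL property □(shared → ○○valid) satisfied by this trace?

shared → ○○valid must hold at every position from 0 onward. It fails at position 0, so □(shared → ○○valid) is false.
Positions where shared holds: 0, 1, 3, 4, 5.
Check ○○valid at each: 0→fails, 1→fails, 3→fails, 4→fails, 5→fails.

Does not hold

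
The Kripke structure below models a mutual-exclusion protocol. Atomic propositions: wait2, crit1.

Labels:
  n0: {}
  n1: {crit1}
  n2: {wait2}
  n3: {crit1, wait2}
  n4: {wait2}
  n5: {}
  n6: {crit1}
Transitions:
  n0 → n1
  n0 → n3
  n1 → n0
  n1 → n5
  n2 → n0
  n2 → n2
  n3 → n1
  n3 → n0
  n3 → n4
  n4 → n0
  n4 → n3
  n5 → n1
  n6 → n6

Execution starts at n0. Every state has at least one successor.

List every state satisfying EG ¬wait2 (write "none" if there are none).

{n0, n1, n5, n6}

States satisfying ¬wait2: {n0, n1, n5, n6}.
States satisfying EG ¬wait2: {n0, n1, n5, n6}.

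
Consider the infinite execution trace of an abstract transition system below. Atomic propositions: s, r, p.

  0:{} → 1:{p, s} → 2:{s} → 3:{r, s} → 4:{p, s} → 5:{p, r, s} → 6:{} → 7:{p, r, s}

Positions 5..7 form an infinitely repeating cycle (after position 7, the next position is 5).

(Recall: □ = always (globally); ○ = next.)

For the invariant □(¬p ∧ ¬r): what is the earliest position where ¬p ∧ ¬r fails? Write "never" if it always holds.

Check ¬p ∧ ¬r at each position in order: 0 ✓.
At position 1 the labels are {p, s}, so ¬p ∧ ¬r is false there. This is the first violation.

1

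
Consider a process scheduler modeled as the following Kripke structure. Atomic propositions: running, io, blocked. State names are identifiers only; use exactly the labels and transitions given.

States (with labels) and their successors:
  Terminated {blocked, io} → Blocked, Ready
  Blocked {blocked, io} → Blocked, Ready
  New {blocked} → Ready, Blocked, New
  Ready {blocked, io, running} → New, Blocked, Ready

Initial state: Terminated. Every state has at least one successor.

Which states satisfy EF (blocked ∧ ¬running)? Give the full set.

{Terminated, Blocked, New, Ready}

States satisfying blocked ∧ ¬running: {Terminated, Blocked, New}.
States satisfying EF (blocked ∧ ¬running): {Terminated, Blocked, New, Ready}.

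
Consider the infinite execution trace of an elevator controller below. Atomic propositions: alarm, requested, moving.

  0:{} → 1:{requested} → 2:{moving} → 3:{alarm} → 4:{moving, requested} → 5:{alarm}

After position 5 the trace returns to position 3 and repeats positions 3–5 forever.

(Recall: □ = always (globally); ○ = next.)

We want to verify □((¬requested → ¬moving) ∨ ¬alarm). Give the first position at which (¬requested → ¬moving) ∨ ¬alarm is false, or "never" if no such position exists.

(¬requested → ¬moving) ∨ ¬alarm holds at every position 0..5, and those are all the positions the trace ever visits, so the invariant □((¬requested → ¬moving) ∨ ¬alarm) is never violated.

never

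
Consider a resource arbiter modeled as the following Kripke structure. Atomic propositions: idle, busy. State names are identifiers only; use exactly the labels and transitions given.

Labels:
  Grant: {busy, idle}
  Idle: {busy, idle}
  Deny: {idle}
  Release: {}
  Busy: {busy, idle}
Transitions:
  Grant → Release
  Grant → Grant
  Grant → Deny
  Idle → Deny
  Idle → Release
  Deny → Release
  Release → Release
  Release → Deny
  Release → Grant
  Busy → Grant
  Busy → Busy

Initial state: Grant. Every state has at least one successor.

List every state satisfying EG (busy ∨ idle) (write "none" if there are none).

{Grant, Busy}

States satisfying busy ∨ idle: {Grant, Idle, Deny, Busy}.
States satisfying EG (busy ∨ idle): {Grant, Busy}.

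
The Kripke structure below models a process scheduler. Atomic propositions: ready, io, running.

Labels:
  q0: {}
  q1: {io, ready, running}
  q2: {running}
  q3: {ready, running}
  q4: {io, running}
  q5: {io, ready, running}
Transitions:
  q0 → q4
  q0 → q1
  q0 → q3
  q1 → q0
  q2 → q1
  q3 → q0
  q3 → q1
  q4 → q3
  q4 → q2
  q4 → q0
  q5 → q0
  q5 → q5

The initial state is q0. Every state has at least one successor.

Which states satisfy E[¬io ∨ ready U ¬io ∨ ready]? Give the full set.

{q0, q1, q2, q3, q5}

States satisfying ¬io ∨ ready: {q0, q1, q2, q3, q5}.
States satisfying E[¬io ∨ ready U ¬io ∨ ready]: {q0, q1, q2, q3, q5}.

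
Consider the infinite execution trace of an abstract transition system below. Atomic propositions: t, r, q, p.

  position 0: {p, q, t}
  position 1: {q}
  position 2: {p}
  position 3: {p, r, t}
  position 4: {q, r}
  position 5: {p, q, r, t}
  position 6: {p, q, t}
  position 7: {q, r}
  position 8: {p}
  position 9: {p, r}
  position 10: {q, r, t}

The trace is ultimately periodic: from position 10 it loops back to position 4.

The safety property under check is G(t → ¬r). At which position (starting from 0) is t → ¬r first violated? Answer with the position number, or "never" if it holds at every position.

3

Check t → ¬r at each position in order: 0 ✓, 1 ✓, 2 ✓.
At position 3 the labels are {p, r, t}, so t → ¬r is false there. This is the first violation.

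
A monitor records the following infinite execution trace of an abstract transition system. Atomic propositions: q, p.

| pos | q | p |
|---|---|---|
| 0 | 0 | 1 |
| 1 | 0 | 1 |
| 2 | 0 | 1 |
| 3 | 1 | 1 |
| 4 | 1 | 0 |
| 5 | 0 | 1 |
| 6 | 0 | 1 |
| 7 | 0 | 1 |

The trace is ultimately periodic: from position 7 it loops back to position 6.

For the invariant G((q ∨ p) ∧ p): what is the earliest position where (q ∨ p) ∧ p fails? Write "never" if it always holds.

4

Check (q ∨ p) ∧ p at each position in order: 0 ✓, 1 ✓, 2 ✓, 3 ✓.
At position 4 the labels are {q}, so (q ∨ p) ∧ p is false there. This is the first violation.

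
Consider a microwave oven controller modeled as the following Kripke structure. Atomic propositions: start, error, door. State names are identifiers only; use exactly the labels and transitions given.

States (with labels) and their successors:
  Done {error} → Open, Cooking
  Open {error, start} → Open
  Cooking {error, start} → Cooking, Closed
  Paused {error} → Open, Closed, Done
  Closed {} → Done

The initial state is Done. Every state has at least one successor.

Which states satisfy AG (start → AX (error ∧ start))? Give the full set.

States satisfying start → AX (error ∧ start): {Done, Open, Paused, Closed}.
States satisfying AG (start → AX (error ∧ start)): {Open}.

{Open}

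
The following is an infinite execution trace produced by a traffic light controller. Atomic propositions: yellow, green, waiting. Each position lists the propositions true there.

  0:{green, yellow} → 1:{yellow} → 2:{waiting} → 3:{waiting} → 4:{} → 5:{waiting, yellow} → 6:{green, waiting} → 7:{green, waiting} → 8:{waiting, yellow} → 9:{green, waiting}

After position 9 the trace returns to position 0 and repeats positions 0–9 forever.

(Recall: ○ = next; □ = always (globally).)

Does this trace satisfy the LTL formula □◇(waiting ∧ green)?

Yes

◇(waiting ∧ green) holds at every position 0..9, and those are all positions ever visited, so □◇(waiting ∧ green) holds.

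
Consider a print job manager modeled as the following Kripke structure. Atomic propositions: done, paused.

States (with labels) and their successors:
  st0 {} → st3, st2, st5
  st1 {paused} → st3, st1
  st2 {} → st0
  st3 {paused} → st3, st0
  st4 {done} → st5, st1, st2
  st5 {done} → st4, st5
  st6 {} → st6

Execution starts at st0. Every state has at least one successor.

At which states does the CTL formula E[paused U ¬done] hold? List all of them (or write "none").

States satisfying paused: {st1, st3}.
States satisfying ¬done: {st0, st1, st2, st3, st6}.
States satisfying E[paused U ¬done]: {st0, st1, st2, st3, st6}.

{st0, st1, st2, st3, st6}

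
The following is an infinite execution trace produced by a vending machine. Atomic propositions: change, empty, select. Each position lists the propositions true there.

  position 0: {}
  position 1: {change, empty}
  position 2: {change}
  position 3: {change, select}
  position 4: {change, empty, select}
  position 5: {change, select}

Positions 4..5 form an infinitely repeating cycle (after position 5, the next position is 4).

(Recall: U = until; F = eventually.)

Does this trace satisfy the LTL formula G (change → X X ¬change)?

change → X X ¬change must hold at every position from 0 onward. It fails at position 1, so G (change → X X ¬change) is false.
Positions where change holds: 1, 2, 3, 4, 5.
Check X X ¬change at each: 1→fails, 2→fails, 3→fails, 4→fails, 5→fails.

Does not hold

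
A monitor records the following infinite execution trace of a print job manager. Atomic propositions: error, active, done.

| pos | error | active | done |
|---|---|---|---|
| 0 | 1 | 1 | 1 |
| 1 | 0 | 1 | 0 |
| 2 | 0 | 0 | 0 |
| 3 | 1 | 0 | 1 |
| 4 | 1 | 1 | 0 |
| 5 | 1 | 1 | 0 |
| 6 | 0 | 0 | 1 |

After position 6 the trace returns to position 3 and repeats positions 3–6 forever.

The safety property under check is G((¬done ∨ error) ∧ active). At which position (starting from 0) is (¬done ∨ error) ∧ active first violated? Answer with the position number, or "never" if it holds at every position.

2

Check (¬done ∨ error) ∧ active at each position in order: 0 ✓, 1 ✓.
At position 2 the labels are {}, so (¬done ∨ error) ∧ active is false there. This is the first violation.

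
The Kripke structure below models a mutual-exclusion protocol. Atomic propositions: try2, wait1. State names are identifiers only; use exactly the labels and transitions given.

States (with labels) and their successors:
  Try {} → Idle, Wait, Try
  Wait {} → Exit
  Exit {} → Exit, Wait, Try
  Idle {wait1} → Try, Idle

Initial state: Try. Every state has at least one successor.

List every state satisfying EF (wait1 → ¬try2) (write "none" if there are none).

States satisfying wait1 → ¬try2: {Try, Wait, Exit, Idle}.
States satisfying EF (wait1 → ¬try2): {Try, Wait, Exit, Idle}.

{Try, Wait, Exit, Idle}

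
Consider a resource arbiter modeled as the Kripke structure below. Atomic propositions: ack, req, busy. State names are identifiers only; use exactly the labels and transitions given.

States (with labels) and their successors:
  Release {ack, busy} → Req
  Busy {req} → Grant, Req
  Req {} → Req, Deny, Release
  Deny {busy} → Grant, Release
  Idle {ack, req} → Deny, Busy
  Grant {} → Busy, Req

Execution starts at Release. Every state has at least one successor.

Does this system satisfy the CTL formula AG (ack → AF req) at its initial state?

No

States satisfying ack → AF req: {Busy, Req, Deny, Idle, Grant}.
States satisfying AG (ack → AF req): ∅.
Release is reachable from Release and violates ack → AF req, so AG fails at Release.
Release ∉ Sat(AG (ack → AF req)).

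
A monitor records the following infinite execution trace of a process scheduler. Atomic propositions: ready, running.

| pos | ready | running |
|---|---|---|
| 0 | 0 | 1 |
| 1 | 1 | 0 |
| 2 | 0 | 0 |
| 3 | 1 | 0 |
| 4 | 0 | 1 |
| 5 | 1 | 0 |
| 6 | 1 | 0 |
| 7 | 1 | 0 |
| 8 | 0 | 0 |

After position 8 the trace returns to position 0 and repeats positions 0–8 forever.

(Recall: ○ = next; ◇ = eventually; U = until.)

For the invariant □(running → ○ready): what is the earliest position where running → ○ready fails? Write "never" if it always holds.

running → ○ready holds at every position 0..8, and those are all the positions the trace ever visits, so the invariant □(running → ○ready) is never violated.

never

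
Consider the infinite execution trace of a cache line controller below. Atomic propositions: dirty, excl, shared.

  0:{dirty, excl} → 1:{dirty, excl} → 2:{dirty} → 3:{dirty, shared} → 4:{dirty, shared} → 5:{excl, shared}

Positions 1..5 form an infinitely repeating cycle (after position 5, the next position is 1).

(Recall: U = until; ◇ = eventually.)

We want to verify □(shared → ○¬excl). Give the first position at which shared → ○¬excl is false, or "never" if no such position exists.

Check shared → ○¬excl at each position in order: 0 ✓, 1 ✓, 2 ✓, 3 ✓.
At position 4 the labels are {dirty, shared} and the next position 5 has {excl, shared}, so shared → ○¬excl is false there. This is the first violation.

4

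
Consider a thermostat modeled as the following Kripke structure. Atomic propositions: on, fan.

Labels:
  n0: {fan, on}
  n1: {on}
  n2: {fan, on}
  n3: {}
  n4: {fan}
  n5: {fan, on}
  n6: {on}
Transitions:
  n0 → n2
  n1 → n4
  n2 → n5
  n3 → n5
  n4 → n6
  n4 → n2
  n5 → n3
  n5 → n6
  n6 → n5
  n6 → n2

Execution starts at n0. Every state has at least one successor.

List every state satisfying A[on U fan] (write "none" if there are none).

States satisfying on: {n0, n1, n2, n5, n6}.
States satisfying fan: {n0, n2, n4, n5}.
States satisfying A[on U fan]: {n0, n1, n2, n4, n5, n6}.

{n0, n1, n2, n4, n5, n6}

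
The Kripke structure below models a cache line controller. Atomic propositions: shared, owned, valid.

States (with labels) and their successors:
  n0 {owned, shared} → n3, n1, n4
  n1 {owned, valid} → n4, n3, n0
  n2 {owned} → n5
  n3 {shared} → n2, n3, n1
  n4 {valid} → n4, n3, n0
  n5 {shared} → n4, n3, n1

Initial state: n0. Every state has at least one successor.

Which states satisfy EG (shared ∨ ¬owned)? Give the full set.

States satisfying shared ∨ ¬owned: {n0, n3, n4, n5}.
States satisfying EG (shared ∨ ¬owned): {n0, n3, n4, n5}.

{n0, n3, n4, n5}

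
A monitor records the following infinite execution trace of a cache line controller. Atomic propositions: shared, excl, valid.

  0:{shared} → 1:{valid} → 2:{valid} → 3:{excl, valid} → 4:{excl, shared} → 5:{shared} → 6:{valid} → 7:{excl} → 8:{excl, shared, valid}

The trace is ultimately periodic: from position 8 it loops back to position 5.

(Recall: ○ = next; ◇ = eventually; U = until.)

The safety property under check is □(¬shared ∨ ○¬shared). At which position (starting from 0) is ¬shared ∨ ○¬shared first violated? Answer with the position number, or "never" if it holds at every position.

4

Check ¬shared ∨ ○¬shared at each position in order: 0 ✓, 1 ✓, 2 ✓, 3 ✓.
At position 4 the labels are {excl, shared} and the next position 5 has {shared}, so ¬shared ∨ ○¬shared is false there. This is the first violation.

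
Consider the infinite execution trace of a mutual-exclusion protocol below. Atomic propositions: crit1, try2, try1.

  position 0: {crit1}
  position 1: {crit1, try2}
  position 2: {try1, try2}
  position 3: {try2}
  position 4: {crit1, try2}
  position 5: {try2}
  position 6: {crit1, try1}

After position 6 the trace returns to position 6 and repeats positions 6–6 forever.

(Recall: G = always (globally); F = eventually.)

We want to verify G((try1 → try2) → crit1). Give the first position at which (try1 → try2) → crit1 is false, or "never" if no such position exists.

Check (try1 → try2) → crit1 at each position in order: 0 ✓, 1 ✓.
At position 2 the labels are {try1, try2}, so (try1 → try2) → crit1 is false there. This is the first violation.

2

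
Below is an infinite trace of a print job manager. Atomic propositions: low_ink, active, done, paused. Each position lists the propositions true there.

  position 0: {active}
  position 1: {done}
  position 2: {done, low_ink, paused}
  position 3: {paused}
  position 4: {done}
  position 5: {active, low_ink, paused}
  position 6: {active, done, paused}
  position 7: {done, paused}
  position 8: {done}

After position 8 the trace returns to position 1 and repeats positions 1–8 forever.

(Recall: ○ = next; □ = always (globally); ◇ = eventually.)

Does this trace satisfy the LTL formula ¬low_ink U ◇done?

Walking from position 0: ◇done first holds at position 0, and ¬low_ink holds at every earlier position along the way, so ¬low_ink U ◇done holds.

Yes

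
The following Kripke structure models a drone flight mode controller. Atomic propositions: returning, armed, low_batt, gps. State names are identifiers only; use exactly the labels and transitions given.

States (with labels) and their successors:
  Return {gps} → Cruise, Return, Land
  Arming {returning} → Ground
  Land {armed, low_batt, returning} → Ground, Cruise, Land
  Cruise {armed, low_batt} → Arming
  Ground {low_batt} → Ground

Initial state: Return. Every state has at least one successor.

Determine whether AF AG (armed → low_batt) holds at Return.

Satisfied

States satisfying AG (armed → low_batt): {Return, Arming, Land, Cruise, Ground}.
States satisfying AF AG (armed → low_batt): {Return, Arming, Land, Cruise, Ground}.
Return ∈ Sat(AF AG (armed → low_batt)).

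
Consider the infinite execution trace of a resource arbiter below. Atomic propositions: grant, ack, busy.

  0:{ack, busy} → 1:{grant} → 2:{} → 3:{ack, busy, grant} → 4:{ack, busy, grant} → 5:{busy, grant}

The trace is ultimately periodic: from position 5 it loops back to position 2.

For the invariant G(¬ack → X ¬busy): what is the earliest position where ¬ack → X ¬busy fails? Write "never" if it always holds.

2

Check ¬ack → X ¬busy at each position in order: 0 ✓, 1 ✓.
At position 2 the labels are {} and the next position 3 has {ack, busy, grant}, so ¬ack → X ¬busy is false there. This is the first violation.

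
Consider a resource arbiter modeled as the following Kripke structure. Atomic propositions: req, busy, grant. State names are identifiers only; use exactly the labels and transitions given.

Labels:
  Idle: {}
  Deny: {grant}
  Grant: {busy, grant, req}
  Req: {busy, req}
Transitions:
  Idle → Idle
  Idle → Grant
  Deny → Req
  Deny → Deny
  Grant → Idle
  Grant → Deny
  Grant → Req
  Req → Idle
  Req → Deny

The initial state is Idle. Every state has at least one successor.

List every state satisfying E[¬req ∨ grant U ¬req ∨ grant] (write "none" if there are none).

States satisfying ¬req ∨ grant: {Idle, Deny, Grant}.
States satisfying E[¬req ∨ grant U ¬req ∨ grant]: {Idle, Deny, Grant}.

{Idle, Deny, Grant}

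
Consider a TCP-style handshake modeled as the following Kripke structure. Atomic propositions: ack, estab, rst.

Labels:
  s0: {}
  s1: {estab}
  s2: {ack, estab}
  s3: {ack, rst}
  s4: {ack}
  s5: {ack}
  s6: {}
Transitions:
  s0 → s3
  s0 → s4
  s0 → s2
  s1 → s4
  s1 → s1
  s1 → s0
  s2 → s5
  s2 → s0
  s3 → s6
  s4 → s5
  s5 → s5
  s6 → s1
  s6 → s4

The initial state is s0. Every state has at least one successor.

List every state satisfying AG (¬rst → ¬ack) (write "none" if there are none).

States satisfying ¬rst → ¬ack: {s0, s1, s3, s6}.
States satisfying AG (¬rst → ¬ack): ∅.

none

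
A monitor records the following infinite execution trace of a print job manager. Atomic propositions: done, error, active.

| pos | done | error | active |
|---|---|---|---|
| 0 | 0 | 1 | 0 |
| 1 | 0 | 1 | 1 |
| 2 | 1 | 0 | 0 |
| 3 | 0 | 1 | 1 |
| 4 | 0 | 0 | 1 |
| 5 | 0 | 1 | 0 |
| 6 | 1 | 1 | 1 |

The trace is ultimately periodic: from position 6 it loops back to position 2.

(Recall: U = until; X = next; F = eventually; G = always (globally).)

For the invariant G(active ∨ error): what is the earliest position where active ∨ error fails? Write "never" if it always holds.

2

Check active ∨ error at each position in order: 0 ✓, 1 ✓.
At position 2 the labels are {done}, so active ∨ error is false there. This is the first violation.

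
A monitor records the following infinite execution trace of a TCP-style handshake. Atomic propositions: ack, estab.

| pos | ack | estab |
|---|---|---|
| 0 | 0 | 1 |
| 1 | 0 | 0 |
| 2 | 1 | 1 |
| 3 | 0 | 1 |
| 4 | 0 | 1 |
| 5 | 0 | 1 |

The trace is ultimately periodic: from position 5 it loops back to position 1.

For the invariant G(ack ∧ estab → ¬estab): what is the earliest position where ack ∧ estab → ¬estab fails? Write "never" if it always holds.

2

Check ack ∧ estab → ¬estab at each position in order: 0 ✓, 1 ✓.
At position 2 the labels are {ack, estab}, so ack ∧ estab → ¬estab is false there. This is the first violation.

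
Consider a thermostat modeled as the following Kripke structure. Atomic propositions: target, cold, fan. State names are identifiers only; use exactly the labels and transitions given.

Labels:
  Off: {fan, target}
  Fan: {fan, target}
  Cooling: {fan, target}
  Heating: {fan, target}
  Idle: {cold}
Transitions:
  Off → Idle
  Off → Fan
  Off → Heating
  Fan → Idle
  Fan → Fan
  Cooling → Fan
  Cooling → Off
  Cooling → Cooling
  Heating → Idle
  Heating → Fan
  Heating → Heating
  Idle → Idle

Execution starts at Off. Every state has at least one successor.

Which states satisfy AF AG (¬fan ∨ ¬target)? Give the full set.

States satisfying AG (¬fan ∨ ¬target): {Idle}.
States satisfying AF AG (¬fan ∨ ¬target): {Idle}.

{Idle}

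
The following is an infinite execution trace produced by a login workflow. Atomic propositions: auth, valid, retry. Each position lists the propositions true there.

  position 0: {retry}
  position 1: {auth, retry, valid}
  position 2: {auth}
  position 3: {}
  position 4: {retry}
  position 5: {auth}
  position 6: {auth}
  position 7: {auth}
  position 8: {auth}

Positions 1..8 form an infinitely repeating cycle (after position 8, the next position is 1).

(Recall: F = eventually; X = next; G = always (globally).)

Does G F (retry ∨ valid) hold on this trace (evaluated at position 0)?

Satisfied

F (retry ∨ valid) holds at every position 0..8, and those are all positions ever visited, so G F (retry ∨ valid) holds.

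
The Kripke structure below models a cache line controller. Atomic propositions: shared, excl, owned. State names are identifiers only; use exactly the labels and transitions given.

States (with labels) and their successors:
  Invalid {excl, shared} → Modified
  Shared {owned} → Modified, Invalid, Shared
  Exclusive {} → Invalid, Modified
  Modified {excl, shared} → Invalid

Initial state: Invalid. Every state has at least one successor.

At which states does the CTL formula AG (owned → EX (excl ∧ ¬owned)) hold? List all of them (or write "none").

{Invalid, Shared, Exclusive, Modified}

States satisfying owned → EX (excl ∧ ¬owned): {Invalid, Shared, Exclusive, Modified}.
States satisfying AG (owned → EX (excl ∧ ¬owned)): {Invalid, Shared, Exclusive, Modified}.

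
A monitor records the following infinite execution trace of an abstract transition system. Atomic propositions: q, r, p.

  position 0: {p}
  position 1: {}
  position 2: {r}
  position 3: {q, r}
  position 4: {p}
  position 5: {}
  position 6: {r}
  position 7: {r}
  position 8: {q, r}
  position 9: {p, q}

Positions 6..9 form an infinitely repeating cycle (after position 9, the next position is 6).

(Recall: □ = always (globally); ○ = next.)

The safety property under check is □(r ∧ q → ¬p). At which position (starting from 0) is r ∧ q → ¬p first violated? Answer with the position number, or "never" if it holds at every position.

never

r ∧ q → ¬p holds at every position 0..9, and those are all the positions the trace ever visits, so the invariant □(r ∧ q → ¬p) is never violated.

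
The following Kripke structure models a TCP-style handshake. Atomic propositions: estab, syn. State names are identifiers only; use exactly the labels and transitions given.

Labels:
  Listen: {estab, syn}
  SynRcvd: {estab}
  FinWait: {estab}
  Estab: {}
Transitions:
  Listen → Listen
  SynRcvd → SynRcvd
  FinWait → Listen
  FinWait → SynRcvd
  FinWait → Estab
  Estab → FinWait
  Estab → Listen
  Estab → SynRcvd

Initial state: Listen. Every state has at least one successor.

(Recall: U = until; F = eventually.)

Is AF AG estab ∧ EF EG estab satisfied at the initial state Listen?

States satisfying AG estab: {Listen, SynRcvd}.
States satisfying AF AG estab: {Listen, SynRcvd}.
States satisfying EG estab: {Listen, SynRcvd, FinWait}.
States satisfying EF EG estab: {Listen, SynRcvd, FinWait, Estab}.
States satisfying AF AG estab ∧ EF EG estab: {Listen, SynRcvd}.
Listen ∈ Sat(AF AG estab ∧ EF EG estab).

Holds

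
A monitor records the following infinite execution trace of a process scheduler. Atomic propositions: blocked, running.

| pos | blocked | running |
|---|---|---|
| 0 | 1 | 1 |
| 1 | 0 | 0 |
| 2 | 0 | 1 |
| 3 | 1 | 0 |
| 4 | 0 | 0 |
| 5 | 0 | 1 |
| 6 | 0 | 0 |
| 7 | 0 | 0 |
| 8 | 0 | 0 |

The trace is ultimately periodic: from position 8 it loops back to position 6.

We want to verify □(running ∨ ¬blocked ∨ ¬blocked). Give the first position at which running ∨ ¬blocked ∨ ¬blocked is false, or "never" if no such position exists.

Check running ∨ ¬blocked ∨ ¬blocked at each position in order: 0 ✓, 1 ✓, 2 ✓.
At position 3 the labels are {blocked}, so running ∨ ¬blocked ∨ ¬blocked is false there. This is the first violation.

3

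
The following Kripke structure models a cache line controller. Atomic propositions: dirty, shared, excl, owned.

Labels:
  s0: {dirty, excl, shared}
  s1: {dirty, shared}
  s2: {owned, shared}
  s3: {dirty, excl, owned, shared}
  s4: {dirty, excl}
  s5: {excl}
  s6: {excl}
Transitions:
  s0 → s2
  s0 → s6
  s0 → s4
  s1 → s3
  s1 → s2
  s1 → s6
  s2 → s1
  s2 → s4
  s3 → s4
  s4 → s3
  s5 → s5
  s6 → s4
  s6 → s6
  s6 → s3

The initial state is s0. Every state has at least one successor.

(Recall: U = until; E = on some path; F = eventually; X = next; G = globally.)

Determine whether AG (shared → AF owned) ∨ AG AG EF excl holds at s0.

Holds

States satisfying shared → AF owned: {s2, s3, s4, s5, s6}.
States satisfying AG (shared → AF owned): {s3, s4, s5, s6}.
States satisfying AG EF excl: {s0, s1, s2, s3, s4, s5, s6}.
States satisfying AG AG EF excl: {s0, s1, s2, s3, s4, s5, s6}.
States satisfying AG (shared → AF owned) ∨ AG AG EF excl: {s0, s1, s2, s3, s4, s5, s6}.
s0 ∈ Sat(AG (shared → AF owned) ∨ AG AG EF excl).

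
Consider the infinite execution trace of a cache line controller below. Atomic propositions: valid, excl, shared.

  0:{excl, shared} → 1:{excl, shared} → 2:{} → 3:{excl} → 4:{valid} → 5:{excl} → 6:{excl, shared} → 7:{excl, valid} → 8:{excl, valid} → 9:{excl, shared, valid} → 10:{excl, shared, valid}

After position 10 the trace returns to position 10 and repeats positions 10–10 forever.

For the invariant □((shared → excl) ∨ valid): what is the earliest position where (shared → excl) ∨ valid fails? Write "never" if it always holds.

(shared → excl) ∨ valid holds at every position 0..10, and those are all the positions the trace ever visits, so the invariant □((shared → excl) ∨ valid) is never violated.

never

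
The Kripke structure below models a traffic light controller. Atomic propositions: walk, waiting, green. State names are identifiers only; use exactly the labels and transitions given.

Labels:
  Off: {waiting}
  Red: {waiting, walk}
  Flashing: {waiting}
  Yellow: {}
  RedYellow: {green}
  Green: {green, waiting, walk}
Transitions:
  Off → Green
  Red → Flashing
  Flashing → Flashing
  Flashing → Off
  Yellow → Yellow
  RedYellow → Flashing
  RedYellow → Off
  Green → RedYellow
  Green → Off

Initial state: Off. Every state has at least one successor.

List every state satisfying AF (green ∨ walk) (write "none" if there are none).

{Off, Red, RedYellow, Green}

States satisfying green ∨ walk: {Red, RedYellow, Green}.
States satisfying AF (green ∨ walk): {Off, Red, RedYellow, Green}.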